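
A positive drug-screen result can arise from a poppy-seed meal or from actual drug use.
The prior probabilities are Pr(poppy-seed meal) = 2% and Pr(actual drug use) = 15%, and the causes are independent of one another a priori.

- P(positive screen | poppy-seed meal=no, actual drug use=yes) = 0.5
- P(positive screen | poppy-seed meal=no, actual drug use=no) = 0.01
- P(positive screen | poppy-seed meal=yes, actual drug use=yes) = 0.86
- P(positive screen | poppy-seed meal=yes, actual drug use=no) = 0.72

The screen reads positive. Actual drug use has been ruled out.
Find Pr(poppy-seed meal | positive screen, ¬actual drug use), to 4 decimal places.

Pr(poppy-seed meal | positive screen, ¬actual drug use) ≈ 0.5950

P(positive screen | ¬actual drug use) = 0.01·0.98 + 0.72·0.02 = 0.009800 + 0.014400 = 0.024200
Restricting to configurations with poppy-seed meal present: 0.72·0.02 = 0.014400.
So P(poppy-seed meal | positive screen, ¬actual drug use) = 0.014400/0.024200 ≈ 0.5950.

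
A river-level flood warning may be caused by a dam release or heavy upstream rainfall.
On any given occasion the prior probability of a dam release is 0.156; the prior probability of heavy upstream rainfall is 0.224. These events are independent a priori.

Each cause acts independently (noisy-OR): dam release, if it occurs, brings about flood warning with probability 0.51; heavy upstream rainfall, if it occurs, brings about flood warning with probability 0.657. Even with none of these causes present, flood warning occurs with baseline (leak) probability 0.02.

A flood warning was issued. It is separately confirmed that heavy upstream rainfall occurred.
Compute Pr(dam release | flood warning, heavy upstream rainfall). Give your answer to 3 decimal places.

Under noisy-OR, P(flood warning | causes) = 1 − (1−0.02)·∏(1−qᵢ) over the active causes.
P(flood warning | heavy upstream rainfall) = 0.66386×0.844 + 0.835291×0.156 = 0.560298 + 0.130305 = 0.690603
The dam release-present share is 0.835291×0.156 = 0.130305.
P(dam release | flood warning, heavy upstream rainfall) = 0.130305 / 0.690603 ≈ 0.189

Pr(dam release | flood warning, heavy upstream rainfall) ≈ 0.189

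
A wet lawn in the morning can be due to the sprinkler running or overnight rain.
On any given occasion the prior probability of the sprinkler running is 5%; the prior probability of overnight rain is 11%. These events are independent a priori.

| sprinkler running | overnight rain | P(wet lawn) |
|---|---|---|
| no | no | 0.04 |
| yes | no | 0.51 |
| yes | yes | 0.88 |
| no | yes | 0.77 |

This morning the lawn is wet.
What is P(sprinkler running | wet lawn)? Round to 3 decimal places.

P(wet lawn) = 0.04*0.95*0.89 + 0.77*0.95*0.11 + 0.51*0.05*0.89 + 0.88*0.05*0.11 = 0.033820 + 0.080465 + 0.022695 + 0.004840 = 0.141820
Restricting to configurations with sprinkler running present: 0.022695 + 0.004840 = 0.027535.
P(sprinkler running | wet lawn) = 0.027535 / 0.141820 ≈ 0.194

P(sprinkler running | wet lawn) ≈ 0.194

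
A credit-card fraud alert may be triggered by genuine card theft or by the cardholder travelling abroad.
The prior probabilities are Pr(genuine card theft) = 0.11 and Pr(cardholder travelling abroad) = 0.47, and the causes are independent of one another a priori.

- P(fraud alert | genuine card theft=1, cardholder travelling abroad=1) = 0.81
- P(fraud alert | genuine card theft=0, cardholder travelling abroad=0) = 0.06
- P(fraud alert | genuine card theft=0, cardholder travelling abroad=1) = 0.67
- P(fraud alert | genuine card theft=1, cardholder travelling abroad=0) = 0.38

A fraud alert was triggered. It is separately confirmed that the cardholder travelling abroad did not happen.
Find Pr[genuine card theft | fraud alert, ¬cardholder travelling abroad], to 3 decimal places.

Pr[genuine card theft | fraud alert, ¬cardholder travelling abroad] ≈ 0.439

Weight on genuine card theft=true, given the evidence: 0.38*0.11 = 0.041800
Denominator P(fraud alert | ¬cardholder travelling abroad): 0.06*0.89 + 0.38*0.11 = 0.095200
Posterior = 0.041800 / 0.095200 ≈ 0.439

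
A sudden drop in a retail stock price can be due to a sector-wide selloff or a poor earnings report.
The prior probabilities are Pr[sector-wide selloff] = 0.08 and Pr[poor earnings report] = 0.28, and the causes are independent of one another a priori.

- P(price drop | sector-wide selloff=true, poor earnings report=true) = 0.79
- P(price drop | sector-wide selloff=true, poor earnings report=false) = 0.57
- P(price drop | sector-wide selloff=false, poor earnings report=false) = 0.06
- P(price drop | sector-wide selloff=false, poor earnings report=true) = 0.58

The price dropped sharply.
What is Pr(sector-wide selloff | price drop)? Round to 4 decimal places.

Enumerate the 4 (sector-wide selloff, poor earnings report) configurations and weight by the priors:
  P(price drop) = 0.06·0.92·0.72 + 0.58·0.92·0.28 + 0.57·0.08·0.72 + 0.79·0.08·0.28
        = 0.039744 + 0.149408 + 0.032832 + 0.017696 = 0.239680
Configurations with sector-wide selloff contribute 0.050528, so
  P(sector-wide selloff | price drop) = 0.050528 / 0.239680 ≈ 0.2108

Pr(sector-wide selloff | price drop) ≈ 0.2108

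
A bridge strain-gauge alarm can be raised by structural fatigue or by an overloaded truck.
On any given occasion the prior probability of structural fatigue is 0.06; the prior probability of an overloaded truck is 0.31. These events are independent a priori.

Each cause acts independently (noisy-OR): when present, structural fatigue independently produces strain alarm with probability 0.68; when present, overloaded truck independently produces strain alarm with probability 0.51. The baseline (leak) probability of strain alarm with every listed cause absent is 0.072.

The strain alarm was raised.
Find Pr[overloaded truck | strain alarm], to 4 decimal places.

Under noisy-OR, P(strain alarm | causes) = 1 − (1−0.072)·∏(1−qᵢ) over the active causes.
Weight on overloaded truck=true, given the evidence: 0.158895 + 0.015894 = 0.174789
Normalizer over all consistent configurations: 0.072×0.94×0.69 + 0.54528×0.94×0.31 + 0.70304×0.06×0.69 + 0.85449×0.06×0.31 = 0.250594
Posterior = 0.174789 / 0.250594 ≈ 0.6975

Pr[overloaded truck | strain alarm] ≈ 0.6975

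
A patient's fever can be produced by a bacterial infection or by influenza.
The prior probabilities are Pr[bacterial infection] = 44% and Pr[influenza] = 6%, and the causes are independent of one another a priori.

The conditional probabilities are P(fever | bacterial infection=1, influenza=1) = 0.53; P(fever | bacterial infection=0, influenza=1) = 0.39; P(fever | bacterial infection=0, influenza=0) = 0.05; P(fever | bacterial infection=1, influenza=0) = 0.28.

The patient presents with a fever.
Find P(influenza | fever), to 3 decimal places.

P(fever) = 0.05·0.56·0.94 + 0.39·0.56·0.06 + 0.28·0.44·0.94 + 0.53·0.44·0.06 = 0.026320 + 0.013104 + 0.115808 + 0.013992 = 0.169224
Restricting to configurations with influenza present: 0.013104 + 0.013992 = 0.027096.
So P(influenza | fever) = 0.027096/0.169224 ≈ 0.160.

P(influenza | fever) ≈ 0.160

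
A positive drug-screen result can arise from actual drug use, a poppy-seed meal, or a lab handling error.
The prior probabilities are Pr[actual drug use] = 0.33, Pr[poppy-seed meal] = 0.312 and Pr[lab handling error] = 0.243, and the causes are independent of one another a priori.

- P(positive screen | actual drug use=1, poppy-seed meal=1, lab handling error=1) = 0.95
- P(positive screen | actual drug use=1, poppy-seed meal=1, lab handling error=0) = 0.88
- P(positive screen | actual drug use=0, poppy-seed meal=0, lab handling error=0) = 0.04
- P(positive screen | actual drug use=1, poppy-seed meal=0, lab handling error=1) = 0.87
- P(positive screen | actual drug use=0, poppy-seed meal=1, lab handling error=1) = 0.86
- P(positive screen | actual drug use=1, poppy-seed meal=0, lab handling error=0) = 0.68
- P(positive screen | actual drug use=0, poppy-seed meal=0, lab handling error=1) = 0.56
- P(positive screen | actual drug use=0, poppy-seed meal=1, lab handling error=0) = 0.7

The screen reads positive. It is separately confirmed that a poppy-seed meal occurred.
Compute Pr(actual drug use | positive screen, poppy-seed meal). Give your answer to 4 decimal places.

Sum P(positive screen|·) weighted by the priors over the 4 (actual drug use, lab handling error) configurations:
  P(positive screen | poppy-seed meal) = 0.7·0.67·0.757 + 0.86·0.67·0.243 + 0.88·0.33·0.757 + 0.95·0.33·0.243
        = 0.355033 + 0.140017 + 0.219833 + 0.076180 = 0.791063
Configurations with actual drug use contribute 0.296013, so
  P(actual drug use | positive screen, poppy-seed meal) = 0.296013 / 0.791063 ≈ 0.3742

Pr(actual drug use | positive screen, poppy-seed meal) ≈ 0.3742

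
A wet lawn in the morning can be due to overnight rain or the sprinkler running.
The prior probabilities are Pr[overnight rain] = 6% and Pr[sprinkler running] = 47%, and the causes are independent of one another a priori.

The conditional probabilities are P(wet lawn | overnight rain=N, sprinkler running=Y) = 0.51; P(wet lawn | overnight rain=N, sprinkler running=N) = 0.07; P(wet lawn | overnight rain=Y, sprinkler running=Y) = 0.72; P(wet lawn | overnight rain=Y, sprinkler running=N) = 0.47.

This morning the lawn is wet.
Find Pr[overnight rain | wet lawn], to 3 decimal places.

Pr[overnight rain | wet lawn] ≈ 0.119

P(wet lawn) = 0.07×0.94×0.53 + 0.51×0.94×0.47 + 0.47×0.06×0.53 + 0.72×0.06×0.47 = 0.034874 + 0.225318 + 0.014946 + 0.020304 = 0.295442
The overnight rain-present share is 0.014946 + 0.020304 = 0.035250.
So P(overnight rain | wet lawn) = 0.035250/0.295442 ≈ 0.119.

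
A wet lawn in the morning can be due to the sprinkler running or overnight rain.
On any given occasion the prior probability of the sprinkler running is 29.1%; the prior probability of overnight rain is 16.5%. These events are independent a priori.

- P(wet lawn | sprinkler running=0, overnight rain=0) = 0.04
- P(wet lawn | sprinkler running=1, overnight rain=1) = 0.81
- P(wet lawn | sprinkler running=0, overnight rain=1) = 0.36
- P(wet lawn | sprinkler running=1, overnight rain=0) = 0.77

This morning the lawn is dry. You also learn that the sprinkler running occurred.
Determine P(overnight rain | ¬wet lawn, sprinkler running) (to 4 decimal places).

P(¬wet lawn | sprinkler running) = 0.23·0.835 + 0.19·0.165 = 0.192050 + 0.031350 = 0.223400
Restricting to configurations with overnight rain present: 0.19·0.165 = 0.031350.
P(overnight rain | ¬wet lawn, sprinkler running) = 0.031350 / 0.223400 ≈ 0.1403

P(overnight rain | ¬wet lawn, sprinkler running) ≈ 0.1403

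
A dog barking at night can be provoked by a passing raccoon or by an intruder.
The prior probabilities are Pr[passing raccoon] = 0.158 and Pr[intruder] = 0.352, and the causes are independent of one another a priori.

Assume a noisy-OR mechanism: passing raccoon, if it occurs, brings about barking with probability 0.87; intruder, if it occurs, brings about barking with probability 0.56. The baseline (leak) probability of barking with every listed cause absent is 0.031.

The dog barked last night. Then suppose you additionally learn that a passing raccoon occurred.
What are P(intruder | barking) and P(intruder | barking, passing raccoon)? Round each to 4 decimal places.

Under noisy-OR, P(barking | causes) = 1 − (1−0.031)·∏(1−qᵢ) over the active causes.
By total probability over the 4 (passing raccoon, intruder) configurations:
  P(barking) = 0.031×0.842×0.648 + 0.57364×0.842×0.352 + 0.87403×0.158×0.648 + 0.944573×0.158×0.352
        = 0.016914 + 0.170018 + 0.089487 + 0.052533 = 0.328952
Configurations with intruder contribute 0.222551, so
  P(intruder | barking) = 0.222551 / 0.328952 ≈ 0.6765

Now also conditioning on passing raccoon=true:
P(barking | passing raccoon) = 0.87403·0.648 + 0.944573·0.352 = 0.566371 + 0.332490 = 0.898861
Of this, 0.332490 comes from 0.944573·0.352 (the intruder=true cases).
So P(intruder | barking, passing raccoon) = 0.332490/0.898861 ≈ 0.3699.
Conditioning on passing raccoon lowers the posterior on intruder: the classic explaining-away effect in a common-effect structure.

P(intruder | barking) ≈ 0.6765; P(intruder | barking, passing raccoon) ≈ 0.3699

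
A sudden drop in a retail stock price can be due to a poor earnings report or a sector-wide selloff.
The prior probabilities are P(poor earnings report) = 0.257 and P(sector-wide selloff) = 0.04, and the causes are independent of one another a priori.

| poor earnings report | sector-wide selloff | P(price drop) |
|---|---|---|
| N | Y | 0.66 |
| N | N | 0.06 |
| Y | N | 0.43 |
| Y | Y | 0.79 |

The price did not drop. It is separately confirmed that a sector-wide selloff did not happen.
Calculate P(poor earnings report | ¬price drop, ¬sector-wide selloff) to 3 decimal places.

P(poor earnings report | ¬price drop, ¬sector-wide selloff) ≈ 0.173

Sum P(¬price drop|·) weighted by the priors over both values of poor earnings report:
  P(¬price drop | ¬sector-wide selloff) = 0.94·0.743 + 0.57·0.257
        = 0.698420 + 0.146490 = 0.844910
Keeping only the poor earnings report-present terms gives 0.146490, so
  P(poor earnings report | ¬price drop, ¬sector-wide selloff) = 0.146490 / 0.844910 ≈ 0.173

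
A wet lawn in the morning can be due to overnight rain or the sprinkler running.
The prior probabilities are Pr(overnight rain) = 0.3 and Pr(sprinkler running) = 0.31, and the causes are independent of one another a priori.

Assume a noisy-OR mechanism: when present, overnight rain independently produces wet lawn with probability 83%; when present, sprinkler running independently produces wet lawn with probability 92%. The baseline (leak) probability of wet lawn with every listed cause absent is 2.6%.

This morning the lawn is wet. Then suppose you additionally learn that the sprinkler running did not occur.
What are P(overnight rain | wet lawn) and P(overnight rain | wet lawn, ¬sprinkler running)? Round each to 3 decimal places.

Under noisy-OR, P(wet lawn | causes) = 1 − (1−0.026)·∏(1−qᵢ) over the active causes.
Numerator (weight on configurations with overnight rain): 0.172725 + 0.091768 = 0.264493
The normalizing constant is 0.026×0.7×0.69 + 0.92208×0.7×0.31 + 0.83442×0.3×0.69 + 0.986754×0.3×0.31 = 0.477142
Posterior = 0.264493 / 0.477142 ≈ 0.554

With the extra evidence:
P(wet lawn | ¬sprinkler running) = 0.026·0.7 + 0.83442·0.3 = 0.018200 + 0.250326 = 0.268526
The overnight rain-present share is 0.83442·0.3 = 0.250326.
So P(overnight rain | wet lawn, ¬sprinkler running) = 0.250326/0.268526 ≈ 0.932.
With sprinkler running excluded, overnight rain must carry more of the explanatory weight for the wet lawn.

P(overnight rain | wet lawn) ≈ 0.554; P(overnight rain | wet lawn, ¬sprinkler running) ≈ 0.932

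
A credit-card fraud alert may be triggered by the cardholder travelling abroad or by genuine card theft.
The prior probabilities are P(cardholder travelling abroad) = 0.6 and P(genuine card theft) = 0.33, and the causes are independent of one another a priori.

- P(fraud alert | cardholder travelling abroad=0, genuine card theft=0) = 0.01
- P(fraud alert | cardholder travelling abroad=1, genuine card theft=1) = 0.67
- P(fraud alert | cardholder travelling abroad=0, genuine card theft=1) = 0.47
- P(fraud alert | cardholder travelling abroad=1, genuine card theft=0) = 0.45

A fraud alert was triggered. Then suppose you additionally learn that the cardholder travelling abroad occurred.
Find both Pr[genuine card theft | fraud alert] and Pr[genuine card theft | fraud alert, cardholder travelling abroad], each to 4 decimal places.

Pr[genuine card theft | fraud alert] ≈ 0.5147; Pr[genuine card theft | fraud alert, cardholder travelling abroad] ≈ 0.4231

Enumerate the 4 (cardholder travelling abroad, genuine card theft) configurations and weight by the priors:
  P(fraud alert) = 0.01*0.4*0.67 + 0.47*0.4*0.33 + 0.45*0.6*0.67 + 0.67*0.6*0.33
        = 0.002680 + 0.062040 + 0.180900 + 0.132660 = 0.378280
The terms with genuine card theft present sum to 0.194700, so
  P(genuine card theft | fraud alert) = 0.194700 / 0.378280 ≈ 0.5147

Now condition on the additional information:
Weight on genuine card theft=true, given the evidence: 0.67×0.33 = 0.221100
Normalizer over all consistent configurations: 0.45×0.67 + 0.67×0.33 = 0.522600
Posterior = 0.221100 / 0.522600 ≈ 0.4231
The drop from 0.5147 to 0.4231 is the explaining-away (discounting) effect.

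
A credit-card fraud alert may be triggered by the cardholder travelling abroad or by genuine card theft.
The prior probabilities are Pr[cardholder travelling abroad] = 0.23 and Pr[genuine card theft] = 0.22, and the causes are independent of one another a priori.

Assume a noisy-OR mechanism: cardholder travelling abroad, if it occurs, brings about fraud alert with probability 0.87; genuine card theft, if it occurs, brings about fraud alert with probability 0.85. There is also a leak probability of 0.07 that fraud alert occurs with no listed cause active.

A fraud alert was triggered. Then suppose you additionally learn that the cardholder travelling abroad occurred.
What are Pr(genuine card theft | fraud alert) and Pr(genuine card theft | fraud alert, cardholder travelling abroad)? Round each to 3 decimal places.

Pr(genuine card theft | fraud alert) ≈ 0.495; Pr(genuine card theft | fraud alert, cardholder travelling abroad) ≈ 0.240

Under noisy-OR, P(fraud alert | causes) = 1 − (1−0.07)·∏(1−qᵢ) over the active causes.
P(fraud alert) = 0.07×0.77×0.78 + 0.8605×0.77×0.22 + 0.8791×0.23×0.78 + 0.981865×0.23×0.22 = 0.042042 + 0.145769 + 0.157711 + 0.049682 = 0.395204
Of this, 0.195451 comes from 0.145769 + 0.049682 (the genuine card theft=true cases).
Hence the posterior is 0.195451/0.395204 ≈ 0.495.

Now condition on the additional information:
Numerator (weight on configurations with genuine card theft): 0.981865×0.22 = 0.216010
Normalizer over all consistent configurations: 0.8791×0.78 + 0.981865×0.22 = 0.901708
P(genuine card theft | fraud alert, cardholder travelling abroad) = 0.216010/0.901708 ≈ 0.240
The drop from 0.495 to 0.240 is the explaining-away (discounting) effect.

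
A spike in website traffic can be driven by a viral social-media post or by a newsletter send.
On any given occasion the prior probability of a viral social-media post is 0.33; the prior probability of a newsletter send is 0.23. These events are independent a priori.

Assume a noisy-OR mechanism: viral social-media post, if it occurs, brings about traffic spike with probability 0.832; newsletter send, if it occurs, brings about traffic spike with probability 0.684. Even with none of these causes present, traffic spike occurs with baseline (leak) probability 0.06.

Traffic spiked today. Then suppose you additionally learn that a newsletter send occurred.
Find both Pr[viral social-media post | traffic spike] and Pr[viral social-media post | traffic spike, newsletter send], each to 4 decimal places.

Pr[viral social-media post | traffic spike] ≈ 0.6726; Pr[viral social-media post | traffic spike, newsletter send] ≈ 0.3997

Under noisy-OR, P(traffic spike | causes) = 1 − (1−0.06)·∏(1−qᵢ) over the active causes.
Numerator (weight on configurations with viral social-media post): 0.213973 + 0.072112 = 0.286085
Denominator P(traffic spike): 0.06*0.67*0.77 + 0.70296*0.67*0.23 + 0.84208*0.33*0.77 + 0.950097*0.33*0.23 = 0.425365
Posterior = 0.286085 / 0.425365 ≈ 0.6726

With the extra evidence:
Enumerate both values of viral social-media post and weight by the priors:
  P(traffic spike | newsletter send) = 0.70296×0.67 + 0.950097×0.33
        = 0.470983 + 0.313532 = 0.784515
The terms with viral social-media post present sum to 0.313532, so
  P(viral social-media post | traffic spike, newsletter send) = 0.313532 / 0.784515 ≈ 0.3997
This is intercausal reasoning (explaining away): once newsletter send accounts for the traffic spike, viral social-media post becomes less likely.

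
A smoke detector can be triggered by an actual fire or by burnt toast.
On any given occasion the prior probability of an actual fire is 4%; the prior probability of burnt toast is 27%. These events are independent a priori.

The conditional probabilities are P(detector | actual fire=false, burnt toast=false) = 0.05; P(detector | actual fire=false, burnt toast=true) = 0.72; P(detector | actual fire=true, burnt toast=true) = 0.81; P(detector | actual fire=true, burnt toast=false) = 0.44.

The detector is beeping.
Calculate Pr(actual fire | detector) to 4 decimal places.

Pr(actual fire | detector) ≈ 0.0888

Enumerate the 4 (actual fire, burnt toast) configurations and weight by the priors:
  P(detector) = 0.05*0.96*0.73 + 0.72*0.96*0.27 + 0.44*0.04*0.73 + 0.81*0.04*0.27
        = 0.035040 + 0.186624 + 0.012848 + 0.008748 = 0.243260
Configurations with actual fire contribute 0.021596, so
  P(actual fire | detector) = 0.021596 / 0.243260 ≈ 0.0888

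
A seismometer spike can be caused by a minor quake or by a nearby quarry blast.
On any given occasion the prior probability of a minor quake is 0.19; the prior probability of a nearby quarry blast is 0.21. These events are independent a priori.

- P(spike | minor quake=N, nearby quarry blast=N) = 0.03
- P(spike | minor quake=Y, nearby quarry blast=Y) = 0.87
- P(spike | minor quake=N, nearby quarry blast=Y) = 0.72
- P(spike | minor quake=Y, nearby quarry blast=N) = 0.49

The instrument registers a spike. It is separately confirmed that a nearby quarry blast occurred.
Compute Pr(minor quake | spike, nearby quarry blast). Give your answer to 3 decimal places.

Pr(minor quake | spike, nearby quarry blast) ≈ 0.221

By total probability over both values of minor quake:
  P(spike | nearby quarry blast) = 0.72·0.81 + 0.87·0.19
        = 0.583200 + 0.165300 = 0.748500
Configurations with minor quake contribute 0.165300, so
  P(minor quake | spike, nearby quarry blast) = 0.165300 / 0.748500 ≈ 0.221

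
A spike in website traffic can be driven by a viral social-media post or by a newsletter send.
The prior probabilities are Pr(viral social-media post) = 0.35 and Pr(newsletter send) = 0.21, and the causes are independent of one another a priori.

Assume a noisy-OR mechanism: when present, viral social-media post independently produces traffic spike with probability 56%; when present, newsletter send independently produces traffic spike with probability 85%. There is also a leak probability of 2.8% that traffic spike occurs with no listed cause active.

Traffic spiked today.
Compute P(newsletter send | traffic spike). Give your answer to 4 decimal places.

Under noisy-OR, P(traffic spike | causes) = 1 − (1−0.028)·∏(1−qᵢ) over the active causes.
Enumerate the 4 (viral social-media post, newsletter send) configurations and weight by the priors:
  P(traffic spike) = 0.028*0.65*0.79 + 0.8542*0.65*0.21 + 0.57232*0.35*0.79 + 0.935848*0.35*0.21
        = 0.014378 + 0.116598 + 0.158246 + 0.068785 = 0.358007
Configurations with newsletter send contribute 0.185383, so
  P(newsletter send | traffic spike) = 0.185383 / 0.358007 ≈ 0.5178

P(newsletter send | traffic spike) ≈ 0.5178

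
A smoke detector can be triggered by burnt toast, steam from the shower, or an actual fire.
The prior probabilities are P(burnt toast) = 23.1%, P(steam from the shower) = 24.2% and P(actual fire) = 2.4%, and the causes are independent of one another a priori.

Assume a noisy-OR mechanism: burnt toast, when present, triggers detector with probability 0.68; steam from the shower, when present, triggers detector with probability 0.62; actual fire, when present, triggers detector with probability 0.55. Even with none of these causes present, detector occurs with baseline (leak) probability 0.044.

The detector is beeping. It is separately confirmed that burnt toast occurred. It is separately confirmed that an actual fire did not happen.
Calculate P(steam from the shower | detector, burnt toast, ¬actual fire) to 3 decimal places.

P(steam from the shower | detector, burnt toast, ¬actual fire) ≈ 0.289

Under noisy-OR, P(detector | causes) = 1 − (1−0.044)·∏(1−qᵢ) over the active causes.
P(detector | burnt toast, ¬actual fire) = 0.69408*0.758 + 0.88375*0.242 = 0.526113 + 0.213868 = 0.739981
The steam from the shower-present share is 0.88375*0.242 = 0.213868.
So P(steam from the shower | detector, burnt toast, ¬actual fire) = 0.213868/0.739981 ≈ 0.289.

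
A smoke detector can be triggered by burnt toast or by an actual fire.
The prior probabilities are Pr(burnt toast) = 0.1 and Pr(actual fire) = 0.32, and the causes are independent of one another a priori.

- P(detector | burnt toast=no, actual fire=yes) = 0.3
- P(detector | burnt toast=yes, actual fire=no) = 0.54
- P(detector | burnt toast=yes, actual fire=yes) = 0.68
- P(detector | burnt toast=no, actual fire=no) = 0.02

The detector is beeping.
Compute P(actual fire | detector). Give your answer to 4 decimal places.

P(actual fire | detector) ≈ 0.6884

P(detector) = 0.02*0.9*0.68 + 0.3*0.9*0.32 + 0.54*0.1*0.68 + 0.68*0.1*0.32 = 0.012240 + 0.086400 + 0.036720 + 0.021760 = 0.157120
The actual fire-present share is 0.086400 + 0.021760 = 0.108160.
P(actual fire | detector) = 0.108160 / 0.157120 ≈ 0.6884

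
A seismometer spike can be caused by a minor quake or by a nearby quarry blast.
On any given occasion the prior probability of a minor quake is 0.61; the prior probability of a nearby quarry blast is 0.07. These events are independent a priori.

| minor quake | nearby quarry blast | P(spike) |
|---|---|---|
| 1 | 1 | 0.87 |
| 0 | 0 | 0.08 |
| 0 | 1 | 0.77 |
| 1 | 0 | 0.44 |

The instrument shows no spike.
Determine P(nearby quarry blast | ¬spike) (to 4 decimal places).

P(nearby quarry blast | ¬spike) ≈ 0.0178

Sum P(¬spike|·) weighted by the priors over the 4 (minor quake, nearby quarry blast) configurations:
  P(¬spike) = 0.92·0.39·0.93 + 0.23·0.39·0.07 + 0.56·0.61·0.93 + 0.13·0.61·0.07
        = 0.333684 + 0.006279 + 0.317688 + 0.005551 = 0.663202
Configurations with nearby quarry blast contribute 0.011830, so
  P(nearby quarry blast | ¬spike) = 0.011830 / 0.663202 ≈ 0.0178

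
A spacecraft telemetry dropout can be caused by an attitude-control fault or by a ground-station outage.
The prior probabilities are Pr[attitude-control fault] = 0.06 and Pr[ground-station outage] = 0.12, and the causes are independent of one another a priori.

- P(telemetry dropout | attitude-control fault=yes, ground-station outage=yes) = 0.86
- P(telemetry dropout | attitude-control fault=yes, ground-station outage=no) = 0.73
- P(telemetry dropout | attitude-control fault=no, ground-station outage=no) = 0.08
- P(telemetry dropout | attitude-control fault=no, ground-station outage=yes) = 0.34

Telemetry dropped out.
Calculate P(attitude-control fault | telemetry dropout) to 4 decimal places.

Weight on attitude-control fault=true, given the evidence: 0.038544 + 0.006192 = 0.044736
The normalizing constant is 0.08×0.94×0.88 + 0.34×0.94×0.12 + 0.73×0.06×0.88 + 0.86×0.06×0.12 = 0.149264
Posterior = 0.044736 / 0.149264 ≈ 0.2997

P(attitude-control fault | telemetry dropout) ≈ 0.2997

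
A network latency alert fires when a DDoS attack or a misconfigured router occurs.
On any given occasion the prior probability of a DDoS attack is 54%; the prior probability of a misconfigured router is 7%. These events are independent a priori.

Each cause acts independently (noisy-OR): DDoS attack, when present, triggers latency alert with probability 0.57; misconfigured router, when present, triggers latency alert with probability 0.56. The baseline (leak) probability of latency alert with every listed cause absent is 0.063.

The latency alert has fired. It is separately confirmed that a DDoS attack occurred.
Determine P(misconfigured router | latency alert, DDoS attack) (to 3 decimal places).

P(misconfigured router | latency alert, DDoS attack) ≈ 0.094

Under noisy-OR, P(latency alert | causes) = 1 − (1−0.063)·∏(1−qᵢ) over the active causes.
By total probability over both values of misconfigured router:
  P(latency alert | DDoS attack) = 0.59709·0.93 + 0.82272·0.07
        = 0.555294 + 0.057590 = 0.612884
Configurations with misconfigured router contribute 0.057590, so
  P(misconfigured router | latency alert, DDoS attack) = 0.057590 / 0.612884 ≈ 0.094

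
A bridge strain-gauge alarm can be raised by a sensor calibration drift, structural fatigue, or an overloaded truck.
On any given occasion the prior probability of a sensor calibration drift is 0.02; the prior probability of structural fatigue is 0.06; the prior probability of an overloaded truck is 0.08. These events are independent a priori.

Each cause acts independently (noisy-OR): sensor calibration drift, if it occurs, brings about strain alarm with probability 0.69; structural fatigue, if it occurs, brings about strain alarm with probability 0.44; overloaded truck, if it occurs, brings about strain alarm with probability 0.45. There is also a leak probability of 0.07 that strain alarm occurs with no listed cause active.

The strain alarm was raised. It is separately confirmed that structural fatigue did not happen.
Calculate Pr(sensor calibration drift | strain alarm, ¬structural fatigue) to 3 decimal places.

Under noisy-OR, P(strain alarm | causes) = 1 − (1−0.07)·∏(1−qᵢ) over the active causes.
Numerator (weight on configurations with sensor calibration drift): 0.013095 + 0.001346 = 0.014441
Denominator P(strain alarm | ¬structural fatigue): 0.07×0.98×0.92 + 0.4885×0.98×0.08 + 0.7117×0.02×0.92 + 0.841435×0.02×0.08 = 0.115851
Posterior = 0.014441 / 0.115851 ≈ 0.125

Pr(sensor calibration drift | strain alarm, ¬structural fatigue) ≈ 0.125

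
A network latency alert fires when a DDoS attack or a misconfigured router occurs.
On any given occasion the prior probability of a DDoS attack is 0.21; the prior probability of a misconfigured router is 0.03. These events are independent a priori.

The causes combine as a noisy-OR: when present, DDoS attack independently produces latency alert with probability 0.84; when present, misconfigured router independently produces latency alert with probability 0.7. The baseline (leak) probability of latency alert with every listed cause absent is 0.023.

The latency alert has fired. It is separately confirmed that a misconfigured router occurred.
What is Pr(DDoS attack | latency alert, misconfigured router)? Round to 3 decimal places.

Under noisy-OR, P(latency alert | causes) = 1 − (1−0.023)·∏(1−qᵢ) over the active causes.
P(latency alert | misconfigured router) = 0.7069*0.79 + 0.953104*0.21 = 0.558451 + 0.200152 = 0.758603
Restricting to configurations with DDoS attack present: 0.953104*0.21 = 0.200152.
Hence the posterior is 0.200152/0.758603 ≈ 0.264.

Pr(DDoS attack | latency alert, misconfigured router) ≈ 0.264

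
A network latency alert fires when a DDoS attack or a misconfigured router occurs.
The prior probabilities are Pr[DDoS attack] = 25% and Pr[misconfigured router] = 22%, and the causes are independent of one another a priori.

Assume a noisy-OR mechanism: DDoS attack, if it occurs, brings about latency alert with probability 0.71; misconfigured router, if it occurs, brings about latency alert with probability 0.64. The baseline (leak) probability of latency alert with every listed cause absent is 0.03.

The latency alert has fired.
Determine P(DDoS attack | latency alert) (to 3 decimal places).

P(DDoS attack | latency alert) ≈ 0.603

Under noisy-OR, P(latency alert | causes) = 1 − (1−0.03)·∏(1−qᵢ) over the active causes.
P(latency alert) = 0.03·0.75·0.78 + 0.6508·0.75·0.22 + 0.7187·0.25·0.78 + 0.898732·0.25·0.22 = 0.017550 + 0.107382 + 0.140147 + 0.049430 = 0.314509
Restricting to configurations with DDoS attack present: 0.140147 + 0.049430 = 0.189577.
P(DDoS attack | latency alert) = 0.189577 / 0.314509 ≈ 0.603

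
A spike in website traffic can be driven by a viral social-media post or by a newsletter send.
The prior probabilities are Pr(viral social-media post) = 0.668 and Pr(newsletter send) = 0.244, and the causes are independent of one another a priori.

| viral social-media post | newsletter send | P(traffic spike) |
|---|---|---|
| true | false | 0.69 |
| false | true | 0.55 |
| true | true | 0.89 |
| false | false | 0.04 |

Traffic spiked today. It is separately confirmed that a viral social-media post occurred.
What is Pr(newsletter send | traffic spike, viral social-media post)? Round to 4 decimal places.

Pr(newsletter send | traffic spike, viral social-media post) ≈ 0.2939

Sum P(traffic spike|·) weighted by the priors over both values of newsletter send:
  P(traffic spike | viral social-media post) = 0.69*0.756 + 0.89*0.244
        = 0.521640 + 0.217160 = 0.738800
Configurations with newsletter send contribute 0.217160, so
  P(newsletter send | traffic spike, viral social-media post) = 0.217160 / 0.738800 ≈ 0.2939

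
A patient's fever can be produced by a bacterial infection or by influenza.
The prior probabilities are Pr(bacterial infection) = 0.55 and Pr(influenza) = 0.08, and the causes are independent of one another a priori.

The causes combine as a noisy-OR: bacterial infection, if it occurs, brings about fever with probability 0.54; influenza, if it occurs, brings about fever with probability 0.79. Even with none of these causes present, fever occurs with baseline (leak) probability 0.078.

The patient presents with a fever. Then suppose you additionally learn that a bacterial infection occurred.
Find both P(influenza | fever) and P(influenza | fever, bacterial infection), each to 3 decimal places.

Under noisy-OR, P(fever | causes) = 1 − (1−0.078)·∏(1−qᵢ) over the active causes.
For the numerator, keep only influenza=true terms: 0.029030 + 0.040081 = 0.069111
Denominator P(fever): 0.078*0.45*0.92 + 0.80638*0.45*0.08 + 0.57588*0.55*0.92 + 0.910935*0.55*0.08 = 0.392798
P(influenza | fever) = 0.069111/0.392798 ≈ 0.176

Now condition on the additional information:
P(fever | bacterial infection) = 0.57588·0.92 + 0.910935·0.08 = 0.529810 + 0.072875 = 0.602685
Restricting to configurations with influenza present: 0.910935·0.08 = 0.072875.
P(influenza | fever, bacterial infection) = 0.072875 / 0.602685 ≈ 0.121
This is intercausal reasoning (explaining away): once bacterial infection accounts for the fever, influenza becomes less likely.

P(influenza | fever) ≈ 0.176; P(influenza | fever, bacterial infection) ≈ 0.121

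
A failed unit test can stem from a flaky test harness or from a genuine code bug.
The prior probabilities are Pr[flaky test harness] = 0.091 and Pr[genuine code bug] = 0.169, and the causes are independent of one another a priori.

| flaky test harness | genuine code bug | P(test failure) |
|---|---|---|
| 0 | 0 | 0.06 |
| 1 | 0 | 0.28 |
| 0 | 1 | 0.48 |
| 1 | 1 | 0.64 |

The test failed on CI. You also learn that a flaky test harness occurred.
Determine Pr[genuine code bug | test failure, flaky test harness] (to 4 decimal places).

Pr[genuine code bug | test failure, flaky test harness] ≈ 0.3173

For the numerator, keep only genuine code bug=true terms: 0.64×0.169 = 0.108160
Normalizer over all consistent configurations: 0.28×0.831 + 0.64×0.169 = 0.340840
P(genuine code bug | test failure, flaky test harness) = 0.108160/0.340840 ≈ 0.3173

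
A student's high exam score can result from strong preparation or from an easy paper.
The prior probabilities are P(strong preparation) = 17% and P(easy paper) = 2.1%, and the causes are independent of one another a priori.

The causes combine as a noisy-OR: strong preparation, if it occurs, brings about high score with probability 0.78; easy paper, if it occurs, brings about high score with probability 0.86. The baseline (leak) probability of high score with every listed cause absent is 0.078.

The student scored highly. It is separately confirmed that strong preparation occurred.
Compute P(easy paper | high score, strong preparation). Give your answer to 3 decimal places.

P(easy paper | high score, strong preparation) ≈ 0.025

Under noisy-OR, P(high score | causes) = 1 − (1−0.078)·∏(1−qᵢ) over the active causes.
P(high score | strong preparation) = 0.79716*0.979 + 0.971602*0.021 = 0.780420 + 0.020404 = 0.800824
The easy paper-present share is 0.971602*0.021 = 0.020404.
P(easy paper | high score, strong preparation) = 0.020404 / 0.800824 ≈ 0.025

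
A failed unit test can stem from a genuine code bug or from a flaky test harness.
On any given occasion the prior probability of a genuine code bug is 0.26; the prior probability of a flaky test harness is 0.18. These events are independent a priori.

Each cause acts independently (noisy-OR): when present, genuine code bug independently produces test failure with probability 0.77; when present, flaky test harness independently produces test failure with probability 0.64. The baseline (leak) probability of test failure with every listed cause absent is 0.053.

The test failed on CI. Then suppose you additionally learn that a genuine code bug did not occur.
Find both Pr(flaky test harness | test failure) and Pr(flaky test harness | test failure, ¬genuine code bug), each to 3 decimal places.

Pr(flaky test harness | test failure) ≈ 0.397; Pr(flaky test harness | test failure, ¬genuine code bug) ≈ 0.732

Under noisy-OR, P(test failure | causes) = 1 − (1−0.053)·∏(1−qᵢ) over the active causes.
Numerator (weight on configurations with flaky test harness): 0.087789 + 0.043130 = 0.130919
The normalizing constant is 0.053×0.74×0.82 + 0.65908×0.74×0.18 + 0.78219×0.26×0.82 + 0.921588×0.26×0.18 = 0.329842
P(flaky test harness | test failure) = 0.130919/0.329842 ≈ 0.397

Now also conditioning on genuine code bug≠true:
Numerator (weight on configurations with flaky test harness): 0.65908*0.18 = 0.118634
Denominator P(test failure | ¬genuine code bug): 0.053*0.82 + 0.65908*0.18 = 0.162094
P(flaky test harness | test failure, ¬genuine code bug) = 0.118634/0.162094 ≈ 0.732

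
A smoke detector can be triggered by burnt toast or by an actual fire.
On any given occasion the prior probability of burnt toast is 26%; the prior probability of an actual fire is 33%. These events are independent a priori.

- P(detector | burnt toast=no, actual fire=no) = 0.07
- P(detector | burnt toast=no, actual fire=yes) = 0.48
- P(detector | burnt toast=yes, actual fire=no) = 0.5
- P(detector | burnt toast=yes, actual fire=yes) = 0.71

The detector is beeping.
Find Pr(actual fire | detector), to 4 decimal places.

Pr(actual fire | detector) ≈ 0.5939

Enumerate the 4 (burnt toast, actual fire) configurations and weight by the priors:
  P(detector) = 0.07·0.74·0.67 + 0.48·0.74·0.33 + 0.5·0.26·0.67 + 0.71·0.26·0.33
        = 0.034706 + 0.117216 + 0.087100 + 0.060918 = 0.299940
The terms with actual fire present sum to 0.178134, so
  P(actual fire | detector) = 0.178134 / 0.299940 ≈ 0.5939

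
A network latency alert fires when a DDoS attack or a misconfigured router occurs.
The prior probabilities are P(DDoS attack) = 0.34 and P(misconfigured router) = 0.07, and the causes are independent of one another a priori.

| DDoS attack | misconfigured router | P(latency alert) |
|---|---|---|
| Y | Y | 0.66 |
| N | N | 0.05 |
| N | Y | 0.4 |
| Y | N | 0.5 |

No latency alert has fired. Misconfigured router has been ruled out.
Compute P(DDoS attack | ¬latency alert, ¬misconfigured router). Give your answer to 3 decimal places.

Numerator (weight on configurations with DDoS attack): 0.5*0.34 = 0.170000
Normalizer over all consistent configurations: 0.95*0.66 + 0.5*0.34 = 0.797000
Posterior = 0.170000 / 0.797000 ≈ 0.213

P(DDoS attack | ¬latency alert, ¬misconfigured router) ≈ 0.213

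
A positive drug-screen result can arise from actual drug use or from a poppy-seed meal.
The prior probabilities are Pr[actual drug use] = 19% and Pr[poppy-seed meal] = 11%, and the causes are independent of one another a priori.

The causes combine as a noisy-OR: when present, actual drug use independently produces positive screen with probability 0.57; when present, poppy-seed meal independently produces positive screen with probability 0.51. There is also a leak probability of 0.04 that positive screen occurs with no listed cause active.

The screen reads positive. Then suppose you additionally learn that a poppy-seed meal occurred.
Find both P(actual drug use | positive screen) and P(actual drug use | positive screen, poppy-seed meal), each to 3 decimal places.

Under noisy-OR, P(positive screen | causes) = 1 − (1−0.04)·∏(1−qᵢ) over the active causes.
P(positive screen) = 0.04·0.81·0.89 + 0.5296·0.81·0.11 + 0.5872·0.19·0.89 + 0.797728·0.19·0.11 = 0.028836 + 0.047187 + 0.099296 + 0.016673 = 0.191992
Restricting to configurations with actual drug use present: 0.099296 + 0.016673 = 0.115969.
Hence the posterior is 0.115969/0.191992 ≈ 0.604.

Now also conditioning on poppy-seed meal=true:
P(positive screen | poppy-seed meal) = 0.5296·0.81 + 0.797728·0.19 = 0.428976 + 0.151568 = 0.580544
The actual drug use-present share is 0.797728·0.19 = 0.151568.
Hence the posterior is 0.151568/0.580544 ≈ 0.261.
— poppy-seed meal explains away the evidence for actual drug use.

P(actual drug use | positive screen) ≈ 0.604; P(actual drug use | positive screen, poppy-seed meal) ≈ 0.261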